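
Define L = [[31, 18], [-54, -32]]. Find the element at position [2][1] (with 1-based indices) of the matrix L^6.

69174

Characteristic polynomial: μ^2 + μ - 20 = (μ - 4)(μ + 5), so the eigenvalues are -5, 4.
μ=4: eigenvector (2, -3).
μ=-5: eigenvector (1, -2).
P = [[2, 1], [-3, -2]], D = diag(4, -5), P⁻¹ = [[2, 1], [-3, -2]].
L⁶ = P·diag(4096, 15625)·P⁻¹ = [[-30491, -23058], [69174, 50212]].
The requested entry is 69174.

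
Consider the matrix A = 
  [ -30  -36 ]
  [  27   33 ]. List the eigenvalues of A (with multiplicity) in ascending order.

Characteristic polynomial: p(λ) = λ^2 - 3λ - 18 = (λ - 6)(λ + 3).
Roots (with multiplicity): -3, 6.

-3, 6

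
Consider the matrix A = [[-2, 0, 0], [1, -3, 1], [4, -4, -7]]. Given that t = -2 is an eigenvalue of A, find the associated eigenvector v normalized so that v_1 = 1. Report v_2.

A + 2I = [[0, 0, 0], [1, -1, 1], [4, -4, -5]].
Solving (A + 2I)v = 0 gives the eigenspace spanned by (1, 1, 0).
With v_1 = 1, v = (1, 1, 0), so v_2 = 1.

1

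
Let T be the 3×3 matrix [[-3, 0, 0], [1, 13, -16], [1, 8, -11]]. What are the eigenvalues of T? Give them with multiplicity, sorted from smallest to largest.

Characteristic polynomial: p(λ) = λ^3 + λ^2 - 21λ - 45 = (λ - 5)(λ + 3)^2.
Roots (with multiplicity): -3, -3, 5.

-3, -3, 5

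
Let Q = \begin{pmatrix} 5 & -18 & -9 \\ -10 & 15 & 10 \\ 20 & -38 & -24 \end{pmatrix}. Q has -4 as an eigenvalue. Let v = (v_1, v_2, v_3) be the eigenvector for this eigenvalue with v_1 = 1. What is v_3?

1

Q + 4I = [[9, -18, -9], [-10, 19, 10], [20, -38, -20]].
Solving (Q + 4I)v = 0 gives the eigenspace spanned by (1, 0, 1).
With v_1 = 1, v = (1, 0, 1), so v_3 = 1.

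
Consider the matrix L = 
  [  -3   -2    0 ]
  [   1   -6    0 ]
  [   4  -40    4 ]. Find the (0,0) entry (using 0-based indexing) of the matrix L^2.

Characteristic polynomial: r^3 + 5r^2 - 16r - 80 = (r - 4)(r + 4)(r + 5), so the eigenvalues are -5, -4, 4.
r=-5: eigenvector (1, 1, 4).
r=-4: eigenvector (-2, -1, -4).
r=4: eigenvector (0, 0, 1).
P = [[1, -2, 0], [1, -1, 0], [4, -4, 1]], D = diag(-5, -4, 4), P⁻¹ = [[-1, 2, 0], [-1, 1, 0], [0, -4, 1]].
L² = P·diag(25, 16, 16)·P⁻¹ = [[7, 18, 0], [-9, 34, 0], [-36, 72, 16]].
The requested entry is 7.

7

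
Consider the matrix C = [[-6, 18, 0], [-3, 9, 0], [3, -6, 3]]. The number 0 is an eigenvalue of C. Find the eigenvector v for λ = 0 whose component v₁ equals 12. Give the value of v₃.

C = [[-6, 18, 0], [-3, 9, 0], [3, -6, 3]].
Solving (C)v = 0 gives the eigenspace spanned by (12, 4, -4).
With v₁ = 12, v = (12, 4, -4), so v₃ = -4.

-4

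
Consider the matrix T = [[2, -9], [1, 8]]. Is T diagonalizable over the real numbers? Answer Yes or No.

No

Characteristic polynomial: p(s) = s^2 - 10s + 25 = (s - 5)^2.
s = 5 has algebraic multiplicity 2; rank(T − 5I) = 1, so geometric multiplicity = 1.
Geometric multiplicity < algebraic multiplicity, so T is not diagonalizable.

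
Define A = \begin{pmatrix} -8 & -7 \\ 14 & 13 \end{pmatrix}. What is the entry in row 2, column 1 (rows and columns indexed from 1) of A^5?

Characteristic polynomial: r^2 - 5r - 6 = (r - 6)(r + 1), so the eigenvalues are -1, 6.
r=6: eigenvector (-1, 2).
r=-1: eigenvector (1, -1).
P = [[-1, 1], [2, -1]], D = diag(6, -1), P⁻¹ = [[1, 1], [2, 1]].
A⁵ = P·diag(7776, -1)·P⁻¹ = [[-7778, -7777], [15554, 15553]].
The requested entry is 15554.

15554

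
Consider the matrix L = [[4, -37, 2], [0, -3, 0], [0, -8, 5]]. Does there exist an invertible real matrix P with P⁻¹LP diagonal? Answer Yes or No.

Yes

Characteristic polynomial: p(λ) = λ^3 - 6λ^2 - 7λ + 60 = (λ - 5)(λ - 4)(λ + 3).
All 3 eigenvalues are distinct, so L is diagonalizable.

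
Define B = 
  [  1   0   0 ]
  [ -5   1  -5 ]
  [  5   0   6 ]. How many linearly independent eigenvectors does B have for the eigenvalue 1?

B − 1I = [[0, 0, 0], [-5, 0, -5], [5, 0, 5]].
This matrix has rank 1, so its null space has dimension 3 − 1 = 2.

2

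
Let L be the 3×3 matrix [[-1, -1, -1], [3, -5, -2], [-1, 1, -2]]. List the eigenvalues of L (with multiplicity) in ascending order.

-3, -3, -2

Characteristic polynomial: p(t) = t^3 + 8t^2 + 21t + 18 = (t + 2)(t + 3)^2.
Roots (with multiplicity): -3, -3, -2.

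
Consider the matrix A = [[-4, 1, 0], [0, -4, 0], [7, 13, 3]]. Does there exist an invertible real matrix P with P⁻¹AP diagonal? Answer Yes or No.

No

Characteristic polynomial: p(t) = t^3 + 5t^2 - 8t - 48 = (t - 3)(t + 4)^2.
t = -4 has algebraic multiplicity 2; rank(A + 4I) = 2, so geometric multiplicity = 1.
Geometric multiplicity < algebraic multiplicity, so A is not diagonalizable.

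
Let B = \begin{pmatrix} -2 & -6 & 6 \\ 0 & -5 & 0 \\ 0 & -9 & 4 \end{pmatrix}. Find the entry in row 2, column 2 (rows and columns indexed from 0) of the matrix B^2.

Characteristic polynomial: r^3 + 3r^2 - 18r - 40 = (r - 4)(r + 2)(r + 5), so the eigenvalues are -5, -2, 4.
r=-2: eigenvector (1, 0, 0).
r=-5: eigenvector (0, 1, 1).
r=4: eigenvector (1, 0, 1).
P = [[1, 0, 1], [0, 1, 0], [0, 1, 1]], D = diag(-2, -5, 4), P⁻¹ = [[1, 1, -1], [0, 1, 0], [0, -1, 1]].
B² = P·diag(4, 25, 16)·P⁻¹ = [[4, -12, 12], [0, 25, 0], [0, 9, 16]].
The requested entry is 16.

16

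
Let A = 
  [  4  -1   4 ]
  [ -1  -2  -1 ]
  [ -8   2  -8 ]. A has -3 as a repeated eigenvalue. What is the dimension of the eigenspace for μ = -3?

A + 3I = [[7, -1, 4], [-1, 1, -1], [-8, 2, -5]].
This matrix has rank 2, so its null space has dimension 3 − 2 = 1.

1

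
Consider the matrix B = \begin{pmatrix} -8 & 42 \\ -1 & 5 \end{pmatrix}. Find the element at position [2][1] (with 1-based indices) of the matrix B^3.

Characteristic polynomial: λ^2 + 3λ + 2 = (λ + 1)(λ + 2), so the eigenvalues are -2, -1.
λ=-2: eigenvector (7, 1).
λ=-1: eigenvector (6, 1).
P = [[7, 6], [1, 1]], D = diag(-2, -1), P⁻¹ = [[1, -6], [-1, 7]].
B³ = P·diag(-8, -1)·P⁻¹ = [[-50, 294], [-7, 41]].
The requested entry is -7.

-7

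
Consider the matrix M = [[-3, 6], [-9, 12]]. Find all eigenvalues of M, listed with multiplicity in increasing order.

3, 6

Characteristic polynomial: p(r) = r^2 - 9r + 18 = (r - 6)(r - 3).
Roots (with multiplicity): 3, 6.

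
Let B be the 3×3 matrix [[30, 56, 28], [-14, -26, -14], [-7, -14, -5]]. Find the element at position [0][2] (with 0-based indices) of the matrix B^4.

-2436

Characteristic polynomial: λ^3 + λ^2 - 16λ + 20 = (λ - 2)^2(λ + 5), so the eigenvalues are -5, 2, 2.
λ=-5: eigenvector (-4, 2, 1).
λ=2: eigenvector (-2, 1, 0).
λ=2: eigenvector (1, 0, -1).
P = [[-4, -2, 1], [2, 1, 0], [1, 0, -1]], D = diag(-5, 2, 2), P⁻¹ = [[1, 2, 1], [-2, -3, -2], [1, 2, 0]].
B⁴ = P·diag(625, 16, 16)·P⁻¹ = [[-2420, -4872, -2436], [1218, 2452, 1218], [609, 1218, 625]].
The requested entry is -2436.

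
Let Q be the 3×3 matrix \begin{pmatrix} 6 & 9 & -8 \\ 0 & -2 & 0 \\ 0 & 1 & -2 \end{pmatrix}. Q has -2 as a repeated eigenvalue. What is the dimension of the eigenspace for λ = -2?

1

Q + 2I = [[8, 9, -8], [0, 0, 0], [0, 1, 0]].
This matrix has rank 2, so its null space has dimension 3 − 2 = 1.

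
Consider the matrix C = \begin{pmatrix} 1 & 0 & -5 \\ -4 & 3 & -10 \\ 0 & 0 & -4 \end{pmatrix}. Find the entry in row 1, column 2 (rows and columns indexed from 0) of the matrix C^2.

Characteristic polynomial: r^3 - 13r + 12 = (r - 3)(r - 1)(r + 4), so the eigenvalues are -4, 1, 3.
r=1: eigenvector (1, 2, 0).
r=3: eigenvector (0, 1, 0).
r=-4: eigenvector (1, 2, 1).
P = [[1, 0, 1], [2, 1, 2], [0, 0, 1]], D = diag(1, 3, -4), P⁻¹ = [[1, 0, -1], [-2, 1, 0], [0, 0, 1]].
C² = P·diag(1, 9, 16)·P⁻¹ = [[1, 0, 15], [-16, 9, 30], [0, 0, 16]].
The requested entry is 30.

30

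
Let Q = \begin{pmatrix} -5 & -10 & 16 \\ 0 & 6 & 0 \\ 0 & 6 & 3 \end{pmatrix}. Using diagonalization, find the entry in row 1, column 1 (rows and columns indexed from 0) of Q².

36

Characteristic polynomial: t^3 - 4t^2 - 27t + 90 = (t - 6)(t - 3)(t + 5), so the eigenvalues are -5, 3, 6.
t=6: eigenvector (2, 1, 2).
t=-5: eigenvector (1, 0, 0).
t=3: eigenvector (2, 0, 1).
P = [[2, 1, 2], [1, 0, 0], [2, 0, 1]], D = diag(6, -5, 3), P⁻¹ = [[0, 1, 0], [1, 2, -2], [0, -2, 1]].
Q² = P·diag(36, 25, 9)·P⁻¹ = [[25, 86, -32], [0, 36, 0], [0, 54, 9]].
The requested entry is 36.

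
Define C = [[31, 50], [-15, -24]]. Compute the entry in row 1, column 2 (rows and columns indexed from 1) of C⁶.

Characteristic polynomial: r^2 - 7r + 6 = (r - 6)(r - 1), so the eigenvalues are 1, 6.
r=6: eigenvector (-2, 1).
r=1: eigenvector (-5, 3).
P = [[-2, -5], [1, 3]], D = diag(6, 1), P⁻¹ = [[-3, -5], [1, 2]].
C⁶ = P·diag(46656, 1)·P⁻¹ = [[279931, 466550], [-139965, -233274]].
The requested entry is 466550.

466550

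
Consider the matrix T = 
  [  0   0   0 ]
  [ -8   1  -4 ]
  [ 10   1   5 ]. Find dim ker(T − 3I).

T − 3I = [[-3, 0, 0], [-8, -2, -4], [10, 1, 2]].
This matrix has rank 2, so its null space has dimension 3 − 2 = 1.

1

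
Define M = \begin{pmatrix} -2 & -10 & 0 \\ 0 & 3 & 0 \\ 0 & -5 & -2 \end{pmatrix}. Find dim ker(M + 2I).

2

M + 2I = [[0, -10, 0], [0, 5, 0], [0, -5, 0]].
This matrix has rank 1, so its null space has dimension 3 − 1 = 2.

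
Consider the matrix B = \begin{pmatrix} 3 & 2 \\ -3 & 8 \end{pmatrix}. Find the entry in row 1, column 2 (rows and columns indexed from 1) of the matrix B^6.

Characteristic polynomial: r^2 - 11r + 30 = (r - 6)(r - 5), so the eigenvalues are 5, 6.
r=5: eigenvector (-1, -1).
r=6: eigenvector (2, 3).
P = [[-1, 2], [-1, 3]], D = diag(5, 6), P⁻¹ = [[-3, 2], [-1, 1]].
B⁶ = P·diag(15625, 46656)·P⁻¹ = [[-46437, 62062], [-93093, 108718]].
The requested entry is 62062.

62062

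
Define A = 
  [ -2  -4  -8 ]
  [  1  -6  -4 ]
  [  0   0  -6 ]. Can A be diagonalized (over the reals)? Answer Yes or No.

Characteristic polynomial: p(t) = t^3 + 14t^2 + 64t + 96 = (t + 4)^2(t + 6).
t = -4 has algebraic multiplicity 2; rank(A + 4I) = 2, so geometric multiplicity = 1.
Geometric multiplicity < algebraic multiplicity, so A is not diagonalizable.

No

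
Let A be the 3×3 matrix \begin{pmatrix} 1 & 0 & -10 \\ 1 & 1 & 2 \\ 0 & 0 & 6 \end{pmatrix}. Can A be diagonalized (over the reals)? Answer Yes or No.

Characteristic polynomial: p(t) = t^3 - 8t^2 + 13t - 6 = (t - 6)(t - 1)^2.
t = 1 has algebraic multiplicity 2; rank(A − 1I) = 2, so geometric multiplicity = 1.
Geometric multiplicity < algebraic multiplicity, so A is not diagonalizable.

No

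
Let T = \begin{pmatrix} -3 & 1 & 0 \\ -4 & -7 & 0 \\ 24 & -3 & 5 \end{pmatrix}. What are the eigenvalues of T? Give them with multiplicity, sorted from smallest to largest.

-5, -5, 5

Characteristic polynomial: p(μ) = μ^3 + 5μ^2 - 25μ - 125 = (μ - 5)(μ + 5)^2.
Roots (with multiplicity): -5, -5, 5.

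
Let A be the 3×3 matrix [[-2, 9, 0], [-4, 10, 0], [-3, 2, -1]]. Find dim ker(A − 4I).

1

A − 4I = [[-6, 9, 0], [-4, 6, 0], [-3, 2, -5]].
This matrix has rank 2, so its null space has dimension 3 − 2 = 1.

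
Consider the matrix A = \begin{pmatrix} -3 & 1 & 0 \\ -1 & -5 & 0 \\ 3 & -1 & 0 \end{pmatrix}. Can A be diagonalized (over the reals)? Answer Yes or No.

No

Characteristic polynomial: p(r) = r^3 + 8r^2 + 16r = r(r + 4)^2.
r = -4 has algebraic multiplicity 2; rank(A + 4I) = 2, so geometric multiplicity = 1.
Geometric multiplicity < algebraic multiplicity, so A is not diagonalizable.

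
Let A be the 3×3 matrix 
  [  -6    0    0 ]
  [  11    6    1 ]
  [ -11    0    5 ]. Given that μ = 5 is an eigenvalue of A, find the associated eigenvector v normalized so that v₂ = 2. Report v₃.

A − 5I = [[-11, 0, 0], [11, 1, 1], [-11, 0, 0]].
Solving (A − 5I)v = 0 gives the eigenspace spanned by (0, 2, -2).
With v₂ = 2, v = (0, 2, -2), so v₃ = -2.

-2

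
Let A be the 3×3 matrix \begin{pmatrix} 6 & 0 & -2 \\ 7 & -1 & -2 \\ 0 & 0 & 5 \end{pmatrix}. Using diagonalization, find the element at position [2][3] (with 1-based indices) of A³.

Characteristic polynomial: s^3 - 10s^2 + 19s + 30 = (s - 6)(s - 5)(s + 1), so the eigenvalues are -1, 5, 6.
s=6: eigenvector (1, 1, 0).
s=-1: eigenvector (0, 1, 0).
s=5: eigenvector (2, 2, 1).
P = [[1, 0, 2], [1, 1, 2], [0, 0, 1]], D = diag(6, -1, 5), P⁻¹ = [[1, 0, -2], [-1, 1, 0], [0, 0, 1]].
A³ = P·diag(216, -1, 125)·P⁻¹ = [[216, 0, -182], [217, -1, -182], [0, 0, 125]].
The requested entry is -182.

-182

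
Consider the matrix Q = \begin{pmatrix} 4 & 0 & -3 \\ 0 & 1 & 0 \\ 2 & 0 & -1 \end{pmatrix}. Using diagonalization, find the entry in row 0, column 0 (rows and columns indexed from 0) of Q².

Characteristic polynomial: λ^3 - 4λ^2 + 5λ - 2 = (λ - 2)(λ - 1)^2, so the eigenvalues are 1, 1, 2.
λ=1: eigenvector (1, 0, 1).
λ=1: eigenvector (0, 1, 0).
λ=2: eigenvector (3, 0, 2).
P = [[1, 0, 3], [0, 1, 0], [1, 0, 2]], D = diag(1, 1, 2), P⁻¹ = [[-2, 0, 3], [0, 1, 0], [1, 0, -1]].
Q² = P·diag(1, 1, 4)·P⁻¹ = [[10, 0, -9], [0, 1, 0], [6, 0, -5]].
The requested entry is 10.

10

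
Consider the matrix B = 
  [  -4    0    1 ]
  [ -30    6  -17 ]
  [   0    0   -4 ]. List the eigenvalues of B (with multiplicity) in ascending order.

-4, -4, 6

Characteristic polynomial: p(t) = t^3 + 2t^2 - 32t - 96 = (t - 6)(t + 4)^2.
Roots (with multiplicity): -4, -4, 6.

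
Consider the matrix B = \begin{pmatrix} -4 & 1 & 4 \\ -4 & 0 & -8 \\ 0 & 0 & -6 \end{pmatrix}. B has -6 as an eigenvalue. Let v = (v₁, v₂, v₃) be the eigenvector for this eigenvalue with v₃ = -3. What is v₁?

B + 6I = [[2, 1, 4], [-4, 6, -8], [0, 0, 0]].
Solving (B + 6I)v = 0 gives the eigenspace spanned by (6, 0, -3).
With v₃ = -3, v = (6, 0, -3), so v₁ = 6.

6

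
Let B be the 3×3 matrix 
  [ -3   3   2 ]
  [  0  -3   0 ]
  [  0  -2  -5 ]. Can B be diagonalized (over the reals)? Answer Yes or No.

No

Characteristic polynomial: p(s) = s^3 + 11s^2 + 39s + 45 = (s + 3)^2(s + 5).
s = -3 has algebraic multiplicity 2; rank(B + 3I) = 2, so geometric multiplicity = 1.
Geometric multiplicity < algebraic multiplicity, so B is not diagonalizable.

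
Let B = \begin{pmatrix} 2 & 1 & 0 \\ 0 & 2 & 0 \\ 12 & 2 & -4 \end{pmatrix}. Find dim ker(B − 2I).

B − 2I = [[0, 1, 0], [0, 0, 0], [12, 2, -6]].
This matrix has rank 2, so its null space has dimension 3 − 2 = 1.

1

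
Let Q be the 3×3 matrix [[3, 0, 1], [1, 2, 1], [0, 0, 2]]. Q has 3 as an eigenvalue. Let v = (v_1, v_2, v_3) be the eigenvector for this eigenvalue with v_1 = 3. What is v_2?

Q − 3I = [[0, 0, 1], [1, -1, 1], [0, 0, -1]].
Solving (Q − 3I)v = 0 gives the eigenspace spanned by (3, 3, 0).
With v_1 = 3, v = (3, 3, 0), so v_2 = 3.

3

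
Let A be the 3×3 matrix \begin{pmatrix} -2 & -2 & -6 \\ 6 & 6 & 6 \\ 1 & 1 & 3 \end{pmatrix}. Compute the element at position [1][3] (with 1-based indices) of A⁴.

Characteristic polynomial: λ^3 - 7λ^2 + 12λ = λ(λ - 4)(λ - 3), so the eigenvalues are 0, 3, 4.
λ=0: eigenvector (1, -1, 0).
λ=3: eigenvector (2, -2, -1).
λ=4: eigenvector (-2, 3, 1).
P = [[1, 2, -2], [-1, -2, 3], [0, -1, 1]], D = diag(0, 3, 4), P⁻¹ = [[1, 0, 2], [1, 1, -1], [1, 1, 0]].
A⁴ = P·diag(0, 81, 256)·P⁻¹ = [[-350, -350, -162], [606, 606, 162], [175, 175, 81]].
The requested entry is -162.

-162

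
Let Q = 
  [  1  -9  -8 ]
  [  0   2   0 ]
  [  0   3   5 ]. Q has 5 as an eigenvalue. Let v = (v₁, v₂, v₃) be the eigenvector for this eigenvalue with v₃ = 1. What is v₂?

Q − 5I = [[-4, -9, -8], [0, -3, 0], [0, 3, 0]].
Solving (Q − 5I)v = 0 gives the eigenspace spanned by (-2, 0, 1).
With v₃ = 1, v = (-2, 0, 1), so v₂ = 0.

0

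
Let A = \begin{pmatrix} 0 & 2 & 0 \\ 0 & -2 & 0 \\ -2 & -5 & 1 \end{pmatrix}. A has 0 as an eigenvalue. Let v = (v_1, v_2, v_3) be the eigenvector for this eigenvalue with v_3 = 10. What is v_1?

A = [[0, 2, 0], [0, -2, 0], [-2, -5, 1]].
Solving (A)v = 0 gives the eigenspace spanned by (5, 0, 10).
With v_3 = 10, v = (5, 0, 10), so v_1 = 5.

5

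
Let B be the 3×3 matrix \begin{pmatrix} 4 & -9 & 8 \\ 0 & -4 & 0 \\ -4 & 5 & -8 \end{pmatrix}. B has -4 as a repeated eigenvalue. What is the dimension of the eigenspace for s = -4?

1

B + 4I = [[8, -9, 8], [0, 0, 0], [-4, 5, -4]].
This matrix has rank 2, so its null space has dimension 3 − 2 = 1.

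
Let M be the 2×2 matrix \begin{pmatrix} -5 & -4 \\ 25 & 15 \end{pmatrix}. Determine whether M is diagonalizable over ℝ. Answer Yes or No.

No

Characteristic polynomial: p(s) = s^2 - 10s + 25 = (s - 5)^2.
s = 5 has algebraic multiplicity 2; rank(M − 5I) = 1, so geometric multiplicity = 1.
Geometric multiplicity < algebraic multiplicity, so M is not diagonalizable.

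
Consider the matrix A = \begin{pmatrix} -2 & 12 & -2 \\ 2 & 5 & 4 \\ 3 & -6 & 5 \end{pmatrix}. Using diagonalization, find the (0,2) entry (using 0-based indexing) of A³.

358

Characteristic polynomial: μ^3 - 8μ^2 + 11μ + 20 = (μ - 5)(μ - 4)(μ + 1), so the eigenvalues are -1, 4, 5.
μ=4: eigenvector (-5, -2, 3).
μ=5: eigenvector (2, 1, -1).
μ=-1: eigenvector (-2, 0, 1).
P = [[-5, 2, -2], [-2, 1, 0], [3, -1, 1]], D = diag(4, 5, -1), P⁻¹ = [[1, 0, 2], [2, 1, 4], [-1, 1, -1]].
A³ = P·diag(64, 125, -1)·P⁻¹ = [[178, 252, 358], [122, 125, 244], [-57, -126, -115]].
The requested entry is 358.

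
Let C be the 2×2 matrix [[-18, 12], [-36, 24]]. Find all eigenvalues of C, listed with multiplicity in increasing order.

0, 6

Characteristic polynomial: p(r) = r^2 - 6r = r(r - 6).
Roots (with multiplicity): 0, 6.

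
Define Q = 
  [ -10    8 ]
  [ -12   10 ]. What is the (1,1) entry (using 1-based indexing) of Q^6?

Characteristic polynomial: λ^2 - 4 = (λ - 2)(λ + 2), so the eigenvalues are -2, 2.
λ=2: eigenvector (2, 3).
λ=-2: eigenvector (1, 1).
P = [[2, 1], [3, 1]], D = diag(2, -2), P⁻¹ = [[-1, 1], [3, -2]].
Q⁶ = P·diag(64, 64)·P⁻¹ = [[64, 0], [0, 64]].
The requested entry is 64.

64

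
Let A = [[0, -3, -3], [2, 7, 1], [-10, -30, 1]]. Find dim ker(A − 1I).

A − 1I = [[-1, -3, -3], [2, 6, 1], [-10, -30, 0]].
This matrix has rank 2, so its null space has dimension 3 − 2 = 1.

1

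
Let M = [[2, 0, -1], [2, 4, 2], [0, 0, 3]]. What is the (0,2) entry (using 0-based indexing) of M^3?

-19

Characteristic polynomial: t^3 - 9t^2 + 26t - 24 = (t - 4)(t - 3)(t - 2), so the eigenvalues are 2, 3, 4.
t=2: eigenvector (1, -1, 0).
t=4: eigenvector (0, 1, 0).
t=3: eigenvector (-1, 0, 1).
P = [[1, 0, -1], [-1, 1, 0], [0, 0, 1]], D = diag(2, 4, 3), P⁻¹ = [[1, 0, 1], [1, 1, 1], [0, 0, 1]].
M³ = P·diag(8, 64, 27)·P⁻¹ = [[8, 0, -19], [56, 64, 56], [0, 0, 27]].
The requested entry is -19.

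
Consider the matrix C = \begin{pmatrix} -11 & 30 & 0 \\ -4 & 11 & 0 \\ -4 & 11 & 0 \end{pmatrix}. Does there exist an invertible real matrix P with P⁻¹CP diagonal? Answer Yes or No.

Characteristic polynomial: p(s) = s^3 - s = s(s - 1)(s + 1).
All 3 eigenvalues are distinct, so C is diagonalizable.

Yes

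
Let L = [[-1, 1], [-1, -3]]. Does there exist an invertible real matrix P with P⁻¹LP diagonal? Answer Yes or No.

Characteristic polynomial: p(r) = r^2 + 4r + 4 = (r + 2)^2.
r = -2 has algebraic multiplicity 2; rank(L + 2I) = 1, so geometric multiplicity = 1.
Geometric multiplicity < algebraic multiplicity, so L is not diagonalizable.

No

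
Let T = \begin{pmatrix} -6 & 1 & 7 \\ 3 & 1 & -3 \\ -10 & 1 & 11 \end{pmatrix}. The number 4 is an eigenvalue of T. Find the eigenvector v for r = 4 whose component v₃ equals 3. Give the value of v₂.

T − 4I = [[-10, 1, 7], [3, -3, -3], [-10, 1, 7]].
Solving (T − 4I)v = 0 gives the eigenspace spanned by (2, -1, 3).
With v₃ = 3, v = (2, -1, 3), so v₂ = -1.

-1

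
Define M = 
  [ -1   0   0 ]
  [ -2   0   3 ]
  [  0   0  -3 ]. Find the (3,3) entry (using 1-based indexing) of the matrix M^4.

Characteristic polynomial: t^3 + 4t^2 + 3t = t(t + 1)(t + 3), so the eigenvalues are -3, -1, 0.
t=-1: eigenvector (1, 2, 0).
t=0: eigenvector (0, 1, 0).
t=-3: eigenvector (0, -1, 1).
P = [[1, 0, 0], [2, 1, -1], [0, 0, 1]], D = diag(-1, 0, -3), P⁻¹ = [[1, 0, 0], [-2, 1, 1], [0, 0, 1]].
M⁴ = P·diag(1, 0, 81)·P⁻¹ = [[1, 0, 0], [2, 0, -81], [0, 0, 81]].
The requested entry is 81.

81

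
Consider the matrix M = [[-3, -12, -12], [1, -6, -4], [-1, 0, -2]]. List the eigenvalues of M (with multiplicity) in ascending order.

-6, -3, -2

Characteristic polynomial: p(λ) = λ^3 + 11λ^2 + 36λ + 36 = (λ + 2)(λ + 3)(λ + 6).
Roots (with multiplicity): -6, -3, -2.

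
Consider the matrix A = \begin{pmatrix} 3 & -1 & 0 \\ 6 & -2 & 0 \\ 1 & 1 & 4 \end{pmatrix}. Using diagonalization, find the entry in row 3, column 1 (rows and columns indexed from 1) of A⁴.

253

Characteristic polynomial: s^3 - 5s^2 + 4s = s(s - 4)(s - 1), so the eigenvalues are 0, 1, 4.
s=1: eigenvector (1, 2, -1).
s=0: eigenvector (1, 3, -1).
s=4: eigenvector (0, 0, 1).
P = [[1, 1, 0], [2, 3, 0], [-1, -1, 1]], D = diag(1, 0, 4), P⁻¹ = [[3, -1, 0], [-2, 1, 0], [1, 0, 1]].
A⁴ = P·diag(1, 0, 256)·P⁻¹ = [[3, -1, 0], [6, -2, 0], [253, 1, 256]].
The requested entry is 253.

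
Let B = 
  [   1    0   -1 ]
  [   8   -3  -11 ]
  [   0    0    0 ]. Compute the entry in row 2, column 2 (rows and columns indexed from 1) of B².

Characteristic polynomial: r^3 + 2r^2 - 3r = r(r - 1)(r + 3), so the eigenvalues are -3, 0, 1.
r=1: eigenvector (1, 2, 0).
r=0: eigenvector (1, -1, 1).
r=-3: eigenvector (0, 1, 0).
P = [[1, 1, 0], [2, -1, 1], [0, 1, 0]], D = diag(1, 0, -3), P⁻¹ = [[1, 0, -1], [0, 0, 1], [-2, 1, 3]].
B² = P·diag(1, 0, 9)·P⁻¹ = [[1, 0, -1], [-16, 9, 25], [0, 0, 0]].
The requested entry is 9.

9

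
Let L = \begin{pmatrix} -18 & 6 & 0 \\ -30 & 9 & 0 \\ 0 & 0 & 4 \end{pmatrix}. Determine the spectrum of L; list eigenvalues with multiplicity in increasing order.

Characteristic polynomial: p(s) = s^3 + 5s^2 - 18s - 72 = (s - 4)(s + 3)(s + 6).
Roots (with multiplicity): -6, -3, 4.

-6, -3, 4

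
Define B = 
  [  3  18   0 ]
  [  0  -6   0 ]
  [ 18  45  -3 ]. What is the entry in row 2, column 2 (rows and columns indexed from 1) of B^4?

Characteristic polynomial: s^3 + 6s^2 - 9s - 54 = (s - 3)(s + 3)(s + 6), so the eigenvalues are -6, -3, 3.
s=-6: eigenvector (-2, 1, -3).
s=3: eigenvector (1, 0, 3).
s=-3: eigenvector (0, 0, 1).
P = [[-2, 1, 0], [1, 0, 0], [-3, 3, 1]], D = diag(-6, 3, -3), P⁻¹ = [[0, 1, 0], [1, 2, 0], [-3, -3, 1]].
B⁴ = P·diag(1296, 81, 81)·P⁻¹ = [[81, -2430, 0], [0, 1296, 0], [0, -3645, 81]].
The requested entry is 1296.

1296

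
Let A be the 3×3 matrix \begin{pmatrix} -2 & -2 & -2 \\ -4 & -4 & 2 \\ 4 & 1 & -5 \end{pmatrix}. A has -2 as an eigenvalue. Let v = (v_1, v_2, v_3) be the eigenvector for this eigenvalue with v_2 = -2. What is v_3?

2

A + 2I = [[0, -2, -2], [-4, -2, 2], [4, 1, -3]].
Solving (A + 2I)v = 0 gives the eigenspace spanned by (2, -2, 2).
With v_2 = -2, v = (2, -2, 2), so v_3 = 2.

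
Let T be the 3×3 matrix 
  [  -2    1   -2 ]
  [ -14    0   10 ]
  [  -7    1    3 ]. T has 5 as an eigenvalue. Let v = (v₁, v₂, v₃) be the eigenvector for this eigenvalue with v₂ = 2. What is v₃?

1

T − 5I = [[-7, 1, -2], [-14, -5, 10], [-7, 1, -2]].
Solving (T − 5I)v = 0 gives the eigenspace spanned by (0, 2, 1).
With v₂ = 2, v = (0, 2, 1), so v₃ = 1.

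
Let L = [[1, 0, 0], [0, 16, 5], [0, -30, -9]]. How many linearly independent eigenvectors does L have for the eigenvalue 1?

2

L − 1I = [[0, 0, 0], [0, 15, 5], [0, -30, -10]].
This matrix has rank 1, so its null space has dimension 3 − 1 = 2.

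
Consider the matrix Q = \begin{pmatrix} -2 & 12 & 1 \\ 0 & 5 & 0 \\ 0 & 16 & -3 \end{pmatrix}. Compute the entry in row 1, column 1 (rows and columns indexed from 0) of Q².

Characteristic polynomial: r^3 - 19r - 30 = (r - 5)(r + 2)(r + 3), so the eigenvalues are -3, -2, 5.
r=-2: eigenvector (1, 0, 0).
r=5: eigenvector (2, 1, 2).
r=-3: eigenvector (-1, 0, 1).
P = [[1, 2, -1], [0, 1, 0], [0, 2, 1]], D = diag(-2, 5, -3), P⁻¹ = [[1, -4, 1], [0, 1, 0], [0, -2, 1]].
Q² = P·diag(4, 25, 9)·P⁻¹ = [[4, 52, -5], [0, 25, 0], [0, 32, 9]].
The requested entry is 25.

25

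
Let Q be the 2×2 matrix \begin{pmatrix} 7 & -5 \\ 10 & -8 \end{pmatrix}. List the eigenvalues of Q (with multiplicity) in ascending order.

-3, 2

Characteristic polynomial: p(r) = r^2 + r - 6 = (r - 2)(r + 3).
Roots (with multiplicity): -3, 2.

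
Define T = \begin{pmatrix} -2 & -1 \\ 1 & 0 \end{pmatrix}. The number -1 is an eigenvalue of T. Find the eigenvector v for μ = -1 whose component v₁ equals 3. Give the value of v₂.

-3

T + 1I = [[-1, -1], [1, 1]].
Solving (T + 1I)v = 0 gives the eigenspace spanned by (3, -3).
With v₁ = 3, v = (3, -3), so v₂ = -3.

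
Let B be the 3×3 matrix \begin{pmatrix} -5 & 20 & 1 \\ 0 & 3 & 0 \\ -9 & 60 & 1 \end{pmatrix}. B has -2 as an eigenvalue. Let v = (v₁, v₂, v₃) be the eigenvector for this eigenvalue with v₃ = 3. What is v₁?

1

B + 2I = [[-3, 20, 1], [0, 5, 0], [-9, 60, 3]].
Solving (B + 2I)v = 0 gives the eigenspace spanned by (1, 0, 3).
With v₃ = 3, v = (1, 0, 3), so v₁ = 1.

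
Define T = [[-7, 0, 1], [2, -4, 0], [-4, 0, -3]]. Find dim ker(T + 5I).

T + 5I = [[-2, 0, 1], [2, 1, 0], [-4, 0, 2]].
This matrix has rank 2, so its null space has dimension 3 − 2 = 1.

1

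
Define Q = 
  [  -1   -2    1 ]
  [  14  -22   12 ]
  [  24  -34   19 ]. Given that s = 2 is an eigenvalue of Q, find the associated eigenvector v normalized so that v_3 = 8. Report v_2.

4

Q − 2I = [[-3, -2, 1], [14, -24, 12], [24, -34, 17]].
Solving (Q − 2I)v = 0 gives the eigenspace spanned by (0, 4, 8).
With v_3 = 8, v = (0, 4, 8), so v_2 = 4.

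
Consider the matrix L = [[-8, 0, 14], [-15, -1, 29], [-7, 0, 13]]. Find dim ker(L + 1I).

L + 1I = [[-7, 0, 14], [-15, 0, 29], [-7, 0, 14]].
This matrix has rank 2, so its null space has dimension 3 − 2 = 1.

1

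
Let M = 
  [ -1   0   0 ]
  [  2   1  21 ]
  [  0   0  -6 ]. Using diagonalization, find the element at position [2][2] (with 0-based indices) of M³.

Characteristic polynomial: s^3 + 6s^2 - s - 6 = (s - 1)(s + 1)(s + 6), so the eigenvalues are -6, -1, 1.
s=-1: eigenvector (1, -1, 0).
s=1: eigenvector (0, 1, 0).
s=-6: eigenvector (0, -3, 1).
P = [[1, 0, 0], [-1, 1, -3], [0, 0, 1]], D = diag(-1, 1, -6), P⁻¹ = [[1, 0, 0], [1, 1, 3], [0, 0, 1]].
M³ = P·diag(-1, 1, -216)·P⁻¹ = [[-1, 0, 0], [2, 1, 651], [0, 0, -216]].
The requested entry is -216.

-216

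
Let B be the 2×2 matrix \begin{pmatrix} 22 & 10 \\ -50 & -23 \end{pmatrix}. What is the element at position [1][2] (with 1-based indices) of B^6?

-1330

Characteristic polynomial: r^2 + r - 6 = (r - 2)(r + 3), so the eigenvalues are -3, 2.
r=2: eigenvector (1, -2).
r=-3: eigenvector (-2, 5).
P = [[1, -2], [-2, 5]], D = diag(2, -3), P⁻¹ = [[5, 2], [2, 1]].
B⁶ = P·diag(64, 729)·P⁻¹ = [[-2596, -1330], [6650, 3389]].
The requested entry is -1330.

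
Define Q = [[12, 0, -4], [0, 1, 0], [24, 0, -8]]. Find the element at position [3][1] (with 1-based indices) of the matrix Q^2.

Characteristic polynomial: r^3 - 5r^2 + 4r = r(r - 4)(r - 1), so the eigenvalues are 0, 1, 4.
r=4: eigenvector (1, 0, 2).
r=1: eigenvector (0, 1, 0).
r=0: eigenvector (1, 0, 3).
P = [[1, 0, 1], [0, 1, 0], [2, 0, 3]], D = diag(4, 1, 0), P⁻¹ = [[3, 0, -1], [0, 1, 0], [-2, 0, 1]].
Q² = P·diag(16, 1, 0)·P⁻¹ = [[48, 0, -16], [0, 1, 0], [96, 0, -32]].
The requested entry is 96.

96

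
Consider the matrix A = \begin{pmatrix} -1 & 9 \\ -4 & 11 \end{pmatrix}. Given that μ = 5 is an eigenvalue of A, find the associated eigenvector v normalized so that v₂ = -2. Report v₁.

-3

A − 5I = [[-6, 9], [-4, 6]].
Solving (A − 5I)v = 0 gives the eigenspace spanned by (-3, -2).
With v₂ = -2, v = (-3, -2), so v₁ = -3.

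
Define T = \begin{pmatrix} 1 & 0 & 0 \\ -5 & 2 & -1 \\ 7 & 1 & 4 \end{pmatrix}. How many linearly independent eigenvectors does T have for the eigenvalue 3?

1

T − 3I = [[-2, 0, 0], [-5, -1, -1], [7, 1, 1]].
This matrix has rank 2, so its null space has dimension 3 − 2 = 1.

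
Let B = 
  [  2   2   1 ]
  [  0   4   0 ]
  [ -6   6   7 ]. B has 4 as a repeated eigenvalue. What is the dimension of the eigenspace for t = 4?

B − 4I = [[-2, 2, 1], [0, 0, 0], [-6, 6, 3]].
This matrix has rank 1, so its null space has dimension 3 − 1 = 2.

2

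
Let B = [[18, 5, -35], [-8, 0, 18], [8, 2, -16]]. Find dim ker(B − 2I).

B − 2I = [[16, 5, -35], [-8, -2, 18], [8, 2, -18]].
This matrix has rank 2, so its null space has dimension 3 − 2 = 1.

1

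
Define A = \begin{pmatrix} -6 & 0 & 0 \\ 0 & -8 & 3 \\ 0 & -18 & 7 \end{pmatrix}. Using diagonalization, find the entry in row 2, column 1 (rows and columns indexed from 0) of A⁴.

90

Characteristic polynomial: t^3 + 7t^2 + 4t - 12 = (t - 1)(t + 2)(t + 6), so the eigenvalues are -6, -2, 1.
t=-6: eigenvector (1, 0, 0).
t=1: eigenvector (0, 1, 3).
t=-2: eigenvector (0, 1, 2).
P = [[1, 0, 0], [0, 1, 1], [0, 3, 2]], D = diag(-6, 1, -2), P⁻¹ = [[1, 0, 0], [0, -2, 1], [0, 3, -1]].
A⁴ = P·diag(1296, 1, 16)·P⁻¹ = [[1296, 0, 0], [0, 46, -15], [0, 90, -29]].
The requested entry is 90.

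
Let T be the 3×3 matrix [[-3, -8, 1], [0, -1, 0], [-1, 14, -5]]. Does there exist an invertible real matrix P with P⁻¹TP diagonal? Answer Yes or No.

Characteristic polynomial: p(s) = s^3 + 9s^2 + 24s + 16 = (s + 1)(s + 4)^2.
s = -4 has algebraic multiplicity 2; rank(T + 4I) = 2, so geometric multiplicity = 1.
Geometric multiplicity < algebraic multiplicity, so T is not diagonalizable.

No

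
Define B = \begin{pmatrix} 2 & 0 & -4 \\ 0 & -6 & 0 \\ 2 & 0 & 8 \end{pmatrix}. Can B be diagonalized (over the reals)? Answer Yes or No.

Yes

Characteristic polynomial: p(s) = s^3 - 4s^2 - 36s + 144 = (s - 6)(s - 4)(s + 6).
All 3 eigenvalues are distinct, so B is diagonalizable.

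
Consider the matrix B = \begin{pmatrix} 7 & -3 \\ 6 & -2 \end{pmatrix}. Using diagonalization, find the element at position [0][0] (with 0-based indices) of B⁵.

2047

Characteristic polynomial: s^2 - 5s + 4 = (s - 4)(s - 1), so the eigenvalues are 1, 4.
s=1: eigenvector (-1, -2).
s=4: eigenvector (1, 1).
P = [[-1, 1], [-2, 1]], D = diag(1, 4), P⁻¹ = [[1, -1], [2, -1]].
B⁵ = P·diag(1, 1024)·P⁻¹ = [[2047, -1023], [2046, -1022]].
The requested entry is 2047.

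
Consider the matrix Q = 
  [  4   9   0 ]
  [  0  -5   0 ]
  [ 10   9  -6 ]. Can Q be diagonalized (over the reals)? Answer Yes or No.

Characteristic polynomial: p(s) = s^3 + 7s^2 - 14s - 120 = (s - 4)(s + 5)(s + 6).
All 3 eigenvalues are distinct, so Q is diagonalizable.

Yes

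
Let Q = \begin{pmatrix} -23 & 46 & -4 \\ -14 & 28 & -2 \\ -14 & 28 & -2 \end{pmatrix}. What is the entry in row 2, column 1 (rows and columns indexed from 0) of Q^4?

2436

Characteristic polynomial: r^3 - 3r^2 - 10r = r(r - 5)(r + 2), so the eigenvalues are -2, 0, 5.
r=0: eigenvector (2, 1, 0).
r=5: eigenvector (-3, -2, -2).
r=-2: eigenvector (2, 1, 1).
P = [[2, -3, 2], [1, -2, 1], [0, -2, 1]], D = diag(0, 5, -2), P⁻¹ = [[0, 1, -1], [1, -2, 0], [2, -4, 1]].
Q⁴ = P·diag(0, 625, 16)·P⁻¹ = [[-1811, 3622, 32], [-1218, 2436, 16], [-1218, 2436, 16]].
The requested entry is 2436.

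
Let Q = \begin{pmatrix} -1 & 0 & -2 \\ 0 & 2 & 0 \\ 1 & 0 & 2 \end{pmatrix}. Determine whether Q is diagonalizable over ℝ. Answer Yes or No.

Characteristic polynomial: p(r) = r^3 - 3r^2 + 2r = r(r - 2)(r - 1).
All 3 eigenvalues are distinct, so Q is diagonalizable.

Yes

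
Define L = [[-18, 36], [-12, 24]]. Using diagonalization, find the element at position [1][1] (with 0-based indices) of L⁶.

Characteristic polynomial: s^2 - 6s = s(s - 6), so the eigenvalues are 0, 6.
s=6: eigenvector (-3, -2).
s=0: eigenvector (2, 1).
P = [[-3, 2], [-2, 1]], D = diag(6, 0), P⁻¹ = [[1, -2], [2, -3]].
L⁶ = P·diag(46656, 0)·P⁻¹ = [[-139968, 279936], [-93312, 186624]].
The requested entry is 186624.

186624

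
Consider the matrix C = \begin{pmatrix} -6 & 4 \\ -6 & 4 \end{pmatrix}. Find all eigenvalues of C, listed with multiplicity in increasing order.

-2, 0

Characteristic polynomial: p(λ) = λ^2 + 2λ = λ(λ + 2).
Roots (with multiplicity): -2, 0.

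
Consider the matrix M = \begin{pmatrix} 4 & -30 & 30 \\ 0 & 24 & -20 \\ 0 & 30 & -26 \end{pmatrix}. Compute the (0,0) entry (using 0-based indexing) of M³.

64

Characteristic polynomial: s^3 - 2s^2 - 32s + 96 = (s - 4)^2(s + 6), so the eigenvalues are -6, 4, 4.
s=4: eigenvector (1, 0, 0).
s=4: eigenvector (-1, 1, 1).
s=-6: eigenvector (-3, 2, 3).
P = [[1, -1, -3], [0, 1, 2], [0, 1, 3]], D = diag(4, 4, -6), P⁻¹ = [[1, 0, 1], [0, 3, -2], [0, -1, 1]].
M³ = P·diag(64, 64, -216)·P⁻¹ = [[64, -840, 840], [0, 624, -560], [0, 840, -776]].
The requested entry is 64.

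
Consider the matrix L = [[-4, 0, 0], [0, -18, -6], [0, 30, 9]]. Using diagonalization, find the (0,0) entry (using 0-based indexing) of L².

Characteristic polynomial: s^3 + 13s^2 + 54s + 72 = (s + 3)(s + 4)(s + 6), so the eigenvalues are -6, -4, -3.
s=-3: eigenvector (0, -2, 5).
s=-6: eigenvector (0, 1, -2).
s=-4: eigenvector (1, 0, 0).
P = [[0, 0, 1], [-2, 1, 0], [5, -2, 0]], D = diag(-3, -6, -4), P⁻¹ = [[0, 2, 1], [0, 5, 2], [1, 0, 0]].
L² = P·diag(9, 36, 16)·P⁻¹ = [[16, 0, 0], [0, 144, 54], [0, -270, -99]].
The requested entry is 16.

16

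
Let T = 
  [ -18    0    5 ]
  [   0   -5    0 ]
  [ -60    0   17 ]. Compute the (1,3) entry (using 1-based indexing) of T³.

Characteristic polynomial: λ^3 + 6λ^2 - λ - 30 = (λ - 2)(λ + 3)(λ + 5), so the eigenvalues are -5, -3, 2.
λ=2: eigenvector (-1, 0, -4).
λ=-5: eigenvector (0, 1, 0).
λ=-3: eigenvector (1, 0, 3).
P = [[-1, 0, 1], [0, 1, 0], [-4, 0, 3]], D = diag(2, -5, -3), P⁻¹ = [[3, 0, -1], [0, 1, 0], [4, 0, -1]].
T³ = P·diag(8, -125, -27)·P⁻¹ = [[-132, 0, 35], [0, -125, 0], [-420, 0, 113]].
The requested entry is 35.

35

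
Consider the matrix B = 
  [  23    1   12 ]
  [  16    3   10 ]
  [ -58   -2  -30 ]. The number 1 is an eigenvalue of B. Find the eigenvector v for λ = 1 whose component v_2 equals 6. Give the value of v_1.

B − 1I = [[22, 1, 12], [16, 2, 10], [-58, -2, -31]].
Solving (B − 1I)v = 0 gives the eigenspace spanned by (3, 6, -6).
With v_2 = 6, v = (3, 6, -6), so v_1 = 3.

3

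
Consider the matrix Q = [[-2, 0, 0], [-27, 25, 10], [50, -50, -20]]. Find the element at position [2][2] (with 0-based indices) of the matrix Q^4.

Characteristic polynomial: μ^3 - 3μ^2 - 10μ = μ(μ - 5)(μ + 2), so the eigenvalues are -2, 0, 5.
μ=-2: eigenvector (1, 1, 0).
μ=5: eigenvector (0, 1, -2).
μ=0: eigenvector (0, -2, 5).
P = [[1, 0, 0], [1, 1, -2], [0, -2, 5]], D = diag(-2, 5, 0), P⁻¹ = [[1, 0, 0], [-5, 5, 2], [-2, 2, 1]].
Q⁴ = P·diag(16, 625, 0)·P⁻¹ = [[16, 0, 0], [-3109, 3125, 1250], [6250, -6250, -2500]].
The requested entry is -2500.

-2500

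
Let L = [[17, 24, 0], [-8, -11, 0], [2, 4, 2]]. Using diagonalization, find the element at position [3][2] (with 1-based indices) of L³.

Characteristic polynomial: s^3 - 8s^2 + 17s - 10 = (s - 5)(s - 2)(s - 1), so the eigenvalues are 1, 2, 5.
s=1: eigenvector (-3, 2, -2).
s=5: eigenvector (-2, 1, 0).
s=2: eigenvector (0, 0, 1).
P = [[-3, -2, 0], [2, 1, 0], [-2, 0, 1]], D = diag(1, 5, 2), P⁻¹ = [[1, 2, 0], [-2, -3, 0], [2, 4, 1]].
L³ = P·diag(1, 125, 8)·P⁻¹ = [[497, 744, 0], [-248, -371, 0], [14, 28, 8]].
The requested entry is 28.

28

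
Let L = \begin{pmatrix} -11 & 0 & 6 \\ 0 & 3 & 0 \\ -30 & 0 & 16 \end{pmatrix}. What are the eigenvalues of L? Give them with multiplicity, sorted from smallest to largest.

Characteristic polynomial: p(s) = s^3 - 8s^2 + 19s - 12 = (s - 4)(s - 3)(s - 1).
Roots (with multiplicity): 1, 3, 4.

1, 3, 4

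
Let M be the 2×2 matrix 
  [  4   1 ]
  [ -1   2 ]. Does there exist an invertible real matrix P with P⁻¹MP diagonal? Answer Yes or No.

Characteristic polynomial: p(s) = s^2 - 6s + 9 = (s - 3)^2.
s = 3 has algebraic multiplicity 2; rank(M − 3I) = 1, so geometric multiplicity = 1.
Geometric multiplicity < algebraic multiplicity, so M is not diagonalizable.

No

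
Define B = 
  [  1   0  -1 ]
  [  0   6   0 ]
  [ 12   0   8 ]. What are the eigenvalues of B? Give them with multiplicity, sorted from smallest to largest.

Characteristic polynomial: p(s) = s^3 - 15s^2 + 74s - 120 = (s - 6)(s - 5)(s - 4).
Roots (with multiplicity): 4, 5, 6.

4, 5, 6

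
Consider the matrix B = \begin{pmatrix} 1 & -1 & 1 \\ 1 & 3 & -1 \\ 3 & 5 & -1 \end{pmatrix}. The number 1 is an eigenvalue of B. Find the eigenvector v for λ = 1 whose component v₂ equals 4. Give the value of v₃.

B − 1I = [[0, -1, 1], [1, 2, -1], [3, 5, -2]].
Solving (B − 1I)v = 0 gives the eigenspace spanned by (-4, 4, 4).
With v₂ = 4, v = (-4, 4, 4), so v₃ = 4.

4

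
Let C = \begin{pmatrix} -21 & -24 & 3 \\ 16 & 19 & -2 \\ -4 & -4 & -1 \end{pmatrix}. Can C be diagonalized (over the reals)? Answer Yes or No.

Characteristic polynomial: p(λ) = λ^3 + 3λ^2 - 9λ - 27 = (λ - 3)(λ + 3)^2.
λ = -3 has algebraic multiplicity 2; rank(C + 3I) = 2, so geometric multiplicity = 1.
Geometric multiplicity < algebraic multiplicity, so C is not diagonalizable.

No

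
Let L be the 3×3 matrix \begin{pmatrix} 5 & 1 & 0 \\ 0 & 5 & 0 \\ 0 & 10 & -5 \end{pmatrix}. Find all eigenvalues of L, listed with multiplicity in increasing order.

-5, 5, 5

Characteristic polynomial: p(s) = s^3 - 5s^2 - 25s + 125 = (s - 5)^2(s + 5).
Roots (with multiplicity): -5, 5, 5.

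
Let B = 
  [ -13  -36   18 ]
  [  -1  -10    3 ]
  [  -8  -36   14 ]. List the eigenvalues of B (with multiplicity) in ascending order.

Characteristic polynomial: p(r) = r^3 + 9r^2 + 24r + 16 = (r + 1)(r + 4)^2.
Roots (with multiplicity): -4, -4, -1.

-4, -4, -1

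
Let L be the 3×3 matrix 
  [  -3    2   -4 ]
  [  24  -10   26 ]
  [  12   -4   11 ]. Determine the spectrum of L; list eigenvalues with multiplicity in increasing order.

Characteristic polynomial: p(r) = r^3 + 2r^2 - 9r - 18 = (r - 3)(r + 2)(r + 3).
Roots (with multiplicity): -3, -2, 3.

-3, -2, 3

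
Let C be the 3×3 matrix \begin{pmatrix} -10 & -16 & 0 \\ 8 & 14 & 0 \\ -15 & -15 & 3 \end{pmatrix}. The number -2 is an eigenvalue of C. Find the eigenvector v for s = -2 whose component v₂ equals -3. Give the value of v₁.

C + 2I = [[-8, -16, 0], [8, 16, 0], [-15, -15, 5]].
Solving (C + 2I)v = 0 gives the eigenspace spanned by (6, -3, 9).
With v₂ = -3, v = (6, -3, 9), so v₁ = 6.

6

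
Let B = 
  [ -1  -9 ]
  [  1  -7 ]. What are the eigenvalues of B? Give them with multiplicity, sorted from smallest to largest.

Characteristic polynomial: p(r) = r^2 + 8r + 16 = (r + 4)^2.
Roots (with multiplicity): -4, -4.

-4, -4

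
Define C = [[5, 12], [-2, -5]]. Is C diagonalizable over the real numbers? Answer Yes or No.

Yes

Characteristic polynomial: p(λ) = λ^2 - 1 = (λ - 1)(λ + 1).
All 2 eigenvalues are distinct, so C is diagonalizable.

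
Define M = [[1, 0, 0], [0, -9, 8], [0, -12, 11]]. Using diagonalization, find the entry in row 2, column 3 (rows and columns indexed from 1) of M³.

56

Characteristic polynomial: t^3 - 3t^2 - t + 3 = (t - 3)(t - 1)(t + 1), so the eigenvalues are -1, 1, 3.
t=1: eigenvector (1, 0, 0).
t=-1: eigenvector (0, 1, 1).
t=3: eigenvector (0, 2, 3).
P = [[1, 0, 0], [0, 1, 2], [0, 1, 3]], D = diag(1, -1, 3), P⁻¹ = [[1, 0, 0], [0, 3, -2], [0, -1, 1]].
M³ = P·diag(1, -1, 27)·P⁻¹ = [[1, 0, 0], [0, -57, 56], [0, -84, 83]].
The requested entry is 56.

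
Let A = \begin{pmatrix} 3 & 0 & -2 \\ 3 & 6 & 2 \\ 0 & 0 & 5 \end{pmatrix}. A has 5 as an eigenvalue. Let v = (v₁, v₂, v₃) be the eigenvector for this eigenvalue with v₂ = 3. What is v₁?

A − 5I = [[-2, 0, -2], [3, 1, 2], [0, 0, 0]].
Solving (A − 5I)v = 0 gives the eigenspace spanned by (-3, 3, 3).
With v₂ = 3, v = (-3, 3, 3), so v₁ = -3.

-3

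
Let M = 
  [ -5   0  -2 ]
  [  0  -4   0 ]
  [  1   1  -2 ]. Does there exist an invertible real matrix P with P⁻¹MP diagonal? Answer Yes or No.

Characteristic polynomial: p(t) = t^3 + 11t^2 + 40t + 48 = (t + 3)(t + 4)^2.
t = -4 has algebraic multiplicity 2; rank(M + 4I) = 2, so geometric multiplicity = 1.
Geometric multiplicity < algebraic multiplicity, so M is not diagonalizable.

No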